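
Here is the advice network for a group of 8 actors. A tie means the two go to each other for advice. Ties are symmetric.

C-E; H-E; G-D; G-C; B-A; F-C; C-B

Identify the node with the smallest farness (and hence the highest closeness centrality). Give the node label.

C

Farness (sum of distances to all others) for each node — A:20, B:14, C:10, D:20, E:14, F:16, G:14, H:20.
The smallest farness is 10, for C, so C has the highest closeness.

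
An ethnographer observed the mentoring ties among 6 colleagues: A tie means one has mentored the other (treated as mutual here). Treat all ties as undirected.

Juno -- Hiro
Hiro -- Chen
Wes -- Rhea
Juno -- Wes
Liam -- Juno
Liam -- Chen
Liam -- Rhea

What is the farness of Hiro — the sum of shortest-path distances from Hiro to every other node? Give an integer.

9

Distances from Hiro: Chen:1, Juno:1, Liam:2, Rhea:3, Wes:2.
Sum = 1 + 1 + 2 + 3 + 2 = 9.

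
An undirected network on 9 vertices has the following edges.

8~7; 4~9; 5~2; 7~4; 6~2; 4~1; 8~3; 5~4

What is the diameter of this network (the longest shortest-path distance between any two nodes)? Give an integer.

Eccentricity of each node (its greatest distance to any other): 1:4, 2:5, 3:6, 4:3, 5:4, 6:6, 7:4, 8:5, 9:4.
The maximum eccentricity is 6, realized for instance by the pair 6–3 via 6 – 2 – 5 – 4 – 7 – 8 – 3. So the diameter is 6.

6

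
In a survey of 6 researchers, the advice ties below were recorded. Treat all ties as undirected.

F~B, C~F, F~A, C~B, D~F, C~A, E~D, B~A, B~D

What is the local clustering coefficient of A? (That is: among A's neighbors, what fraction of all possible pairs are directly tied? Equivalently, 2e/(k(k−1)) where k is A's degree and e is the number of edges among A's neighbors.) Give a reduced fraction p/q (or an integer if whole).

A's neighbors: B, C, and F (k = 3).
Possible neighbor pairs: C(3,2) = 3. Edges among them: B–C, B–F, C–F → e = 3.
Clustering(A) = 3/3 = 1.

1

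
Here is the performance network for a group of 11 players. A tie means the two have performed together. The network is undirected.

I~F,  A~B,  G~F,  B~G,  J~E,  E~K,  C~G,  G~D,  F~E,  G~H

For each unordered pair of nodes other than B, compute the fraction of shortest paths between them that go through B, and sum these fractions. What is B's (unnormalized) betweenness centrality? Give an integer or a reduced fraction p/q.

Pairs whose geodesics pass through B — H–A: 1; E–A: 1; I–A: 1; A–K: 1; A–D: 1; A–F: 1; A–C: 1; A–J: 1; A–G: 1.
All other pairs contribute 0.
Summing the contributions gives betweenness(B) = 9.

9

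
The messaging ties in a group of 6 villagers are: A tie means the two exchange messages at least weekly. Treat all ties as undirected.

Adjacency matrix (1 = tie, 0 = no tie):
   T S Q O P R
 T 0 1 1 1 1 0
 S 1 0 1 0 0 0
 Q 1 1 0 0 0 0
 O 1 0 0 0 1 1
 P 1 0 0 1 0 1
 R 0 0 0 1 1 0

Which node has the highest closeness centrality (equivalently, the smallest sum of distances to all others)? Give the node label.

Farness (sum of distances to all others) for each node — O:7, P:7, Q:9, R:10, S:9, T:6.
The smallest farness is 6, for T, so T has the highest closeness.

T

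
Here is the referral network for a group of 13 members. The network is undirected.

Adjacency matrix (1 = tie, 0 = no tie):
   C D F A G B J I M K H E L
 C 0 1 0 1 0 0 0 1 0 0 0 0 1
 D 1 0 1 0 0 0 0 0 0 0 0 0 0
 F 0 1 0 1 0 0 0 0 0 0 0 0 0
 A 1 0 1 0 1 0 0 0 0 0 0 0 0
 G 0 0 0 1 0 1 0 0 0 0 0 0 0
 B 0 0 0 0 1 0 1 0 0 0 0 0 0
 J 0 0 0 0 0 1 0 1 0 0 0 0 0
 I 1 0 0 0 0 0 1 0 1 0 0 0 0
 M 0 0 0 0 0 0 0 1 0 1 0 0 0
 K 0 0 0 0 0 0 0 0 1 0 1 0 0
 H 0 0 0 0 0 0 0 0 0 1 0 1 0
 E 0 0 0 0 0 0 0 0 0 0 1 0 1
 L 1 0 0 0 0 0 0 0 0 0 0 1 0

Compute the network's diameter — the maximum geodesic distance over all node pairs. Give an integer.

Eccentricity of each node (its greatest distance to any other): A:4, B:5, C:3, D:4, E:5, F:5, G:5, H:5, I:3, J:4, K:5, L:4, M:4.
The maximum eccentricity is 5, realized for instance by the pair F–K via F – D – C – I – M – K. So the diameter is 5.

5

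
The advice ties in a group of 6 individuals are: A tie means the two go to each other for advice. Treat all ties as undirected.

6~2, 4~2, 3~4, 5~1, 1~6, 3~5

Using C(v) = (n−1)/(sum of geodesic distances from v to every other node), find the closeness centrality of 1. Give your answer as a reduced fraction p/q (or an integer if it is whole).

Distances from 1: 2:2, 3:2, 4:3, 5:1, 6:1. Sum = 9.
n = 6, so closeness = 5/9.

5/9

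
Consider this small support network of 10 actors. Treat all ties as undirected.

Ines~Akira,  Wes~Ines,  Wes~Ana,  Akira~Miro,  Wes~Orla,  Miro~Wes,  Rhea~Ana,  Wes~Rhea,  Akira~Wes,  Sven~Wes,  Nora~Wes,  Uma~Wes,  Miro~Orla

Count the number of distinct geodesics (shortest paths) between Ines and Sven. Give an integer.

The shortest distance is 2, and the only length-2 path is Ines–Wes–Sven. So there is exactly 1 shortest path.

1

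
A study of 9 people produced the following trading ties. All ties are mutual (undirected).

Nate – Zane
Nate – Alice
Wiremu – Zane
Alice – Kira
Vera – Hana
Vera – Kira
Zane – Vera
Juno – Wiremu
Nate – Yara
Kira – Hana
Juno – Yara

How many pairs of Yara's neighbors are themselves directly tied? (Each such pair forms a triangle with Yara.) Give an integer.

0

Yara's neighbors are Juno and Nate, but none of them are tied to each other, so no triangle contains Yara.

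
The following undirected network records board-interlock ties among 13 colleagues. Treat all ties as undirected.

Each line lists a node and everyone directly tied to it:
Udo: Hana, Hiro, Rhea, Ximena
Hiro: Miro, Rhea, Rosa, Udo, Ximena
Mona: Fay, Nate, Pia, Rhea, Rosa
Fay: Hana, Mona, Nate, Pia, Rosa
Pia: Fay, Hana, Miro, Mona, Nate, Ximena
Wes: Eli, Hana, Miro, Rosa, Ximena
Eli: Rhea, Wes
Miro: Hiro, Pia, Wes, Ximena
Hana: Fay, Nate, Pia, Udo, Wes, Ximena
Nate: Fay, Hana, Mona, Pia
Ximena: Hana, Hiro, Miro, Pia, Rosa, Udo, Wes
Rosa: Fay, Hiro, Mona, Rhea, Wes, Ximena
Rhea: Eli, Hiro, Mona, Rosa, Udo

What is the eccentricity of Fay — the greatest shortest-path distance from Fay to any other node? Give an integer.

3

Distances from Fay: Eli:3, Hana:1, Hiro:2, Miro:2, Mona:1, Nate:1, Pia:1, Rhea:2, Rosa:1, Udo:2, Wes:2, Ximena:2.
The largest is 3 (to Eli), so the eccentricity of Fay is 3.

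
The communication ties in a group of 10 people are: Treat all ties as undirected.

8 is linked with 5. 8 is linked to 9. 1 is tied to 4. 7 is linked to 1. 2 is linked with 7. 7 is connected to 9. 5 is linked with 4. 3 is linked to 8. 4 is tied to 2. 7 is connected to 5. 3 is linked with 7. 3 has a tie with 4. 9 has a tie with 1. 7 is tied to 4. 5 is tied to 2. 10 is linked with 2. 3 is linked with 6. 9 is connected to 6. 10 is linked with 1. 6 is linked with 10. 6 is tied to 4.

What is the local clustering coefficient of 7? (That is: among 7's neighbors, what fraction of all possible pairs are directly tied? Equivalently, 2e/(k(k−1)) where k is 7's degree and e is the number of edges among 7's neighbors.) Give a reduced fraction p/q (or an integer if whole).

2/5

7's neighbors: 1, 2, 3, 4, 5, and 9 (k = 6).
Possible neighbor pairs: C(6,2) = 15. Edges among them: 1–4, 1–9, 2–4, 2–5, 3–4, 4–5 → e = 6.
Clustering(7) = 6/15 = 2/5.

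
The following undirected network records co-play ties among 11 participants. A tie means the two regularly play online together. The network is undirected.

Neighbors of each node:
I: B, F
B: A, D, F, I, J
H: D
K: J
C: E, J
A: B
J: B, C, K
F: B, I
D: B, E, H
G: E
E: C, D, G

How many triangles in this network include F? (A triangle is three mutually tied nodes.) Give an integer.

F's neighbors: B and I.
Neighbor pairs that are themselves tied: F–B–I. Each forms one triangle with F, for 1 in total.

1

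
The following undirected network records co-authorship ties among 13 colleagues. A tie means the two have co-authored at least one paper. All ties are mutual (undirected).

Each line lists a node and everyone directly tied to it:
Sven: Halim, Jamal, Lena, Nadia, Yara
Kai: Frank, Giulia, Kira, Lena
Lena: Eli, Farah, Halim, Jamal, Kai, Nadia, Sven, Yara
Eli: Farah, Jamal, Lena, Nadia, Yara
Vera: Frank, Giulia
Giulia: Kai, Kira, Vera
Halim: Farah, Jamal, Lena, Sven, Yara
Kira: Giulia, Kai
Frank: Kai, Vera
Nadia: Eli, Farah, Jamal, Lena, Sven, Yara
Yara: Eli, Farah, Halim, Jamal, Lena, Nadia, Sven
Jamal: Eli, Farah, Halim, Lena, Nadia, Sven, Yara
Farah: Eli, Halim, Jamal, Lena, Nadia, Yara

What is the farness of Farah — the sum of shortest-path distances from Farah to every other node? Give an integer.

Distances from Farah: Eli:1, Frank:3, Giulia:3, Halim:1, Jamal:1, Kai:2, Kira:3, Lena:1, Nadia:1, Sven:2, Vera:4, Yara:1.
Sum = 1 + 3 + 3 + 1 + 1 + 2 + 3 + 1 + 1 + 2 + 4 + 1 = 23.

23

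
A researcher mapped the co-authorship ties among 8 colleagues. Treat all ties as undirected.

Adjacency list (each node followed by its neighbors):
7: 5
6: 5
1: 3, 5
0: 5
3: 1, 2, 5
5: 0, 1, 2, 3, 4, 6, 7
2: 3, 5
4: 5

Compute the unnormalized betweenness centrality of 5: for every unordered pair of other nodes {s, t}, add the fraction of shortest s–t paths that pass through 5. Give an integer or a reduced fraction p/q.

Pairs whose geodesics pass through 5 — 2–6: 1; 2–7: 1; 2–1: 1/2; 2–4: 1; 2–0: 1; 6–3: 1; 6–7: 1; 6–1: 1; 6–4: 1; 6–0: 1; 3–7: 1; 3–4: 1; 3–0: 1; 7–1: 1 … (+5 more pairs).
All other pairs contribute 0.
Summing the contributions gives betweenness(5) = 37/2.

37/2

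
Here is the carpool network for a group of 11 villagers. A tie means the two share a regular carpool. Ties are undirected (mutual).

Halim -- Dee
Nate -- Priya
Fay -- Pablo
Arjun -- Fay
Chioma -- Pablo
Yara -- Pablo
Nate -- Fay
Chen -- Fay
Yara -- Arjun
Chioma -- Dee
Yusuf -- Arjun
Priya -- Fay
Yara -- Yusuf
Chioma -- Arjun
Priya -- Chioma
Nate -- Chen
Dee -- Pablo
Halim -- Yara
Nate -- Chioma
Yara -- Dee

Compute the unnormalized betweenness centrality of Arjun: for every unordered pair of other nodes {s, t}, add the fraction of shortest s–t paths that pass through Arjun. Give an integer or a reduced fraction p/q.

239/30

Pairs whose geodesics pass through Arjun — Yara–Chioma: 1/3; Yara–Chen: 1/2; Yara–Nate: 2/5; Yara–Priya: 2/5; Yara–Fay: 1/2; Chioma–Yusuf: 1; Chioma–Fay: 1/4; Chen–Halim: 1/4; Chen–Yusuf: 1; Halim–Fay: 1/3; Nate–Yusuf: 2/2; Priya–Yusuf: 2/2; Yusuf–Fay: 1.
All other pairs contribute 0.
Summing the contributions gives betweenness(Arjun) = 239/30.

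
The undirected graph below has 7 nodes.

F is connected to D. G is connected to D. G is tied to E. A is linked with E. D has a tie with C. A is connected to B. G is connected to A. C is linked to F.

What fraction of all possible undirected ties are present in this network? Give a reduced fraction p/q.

8/21

There are 8 edges and 7 nodes, so the maximum possible is C(7,2) = 21.
Density = 8/21.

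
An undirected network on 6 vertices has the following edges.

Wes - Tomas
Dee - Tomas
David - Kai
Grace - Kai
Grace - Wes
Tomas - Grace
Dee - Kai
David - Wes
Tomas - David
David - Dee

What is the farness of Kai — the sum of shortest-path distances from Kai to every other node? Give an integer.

Distances from Kai: David:1, Dee:1, Grace:1, Tomas:2, Wes:2.
Sum = 1 + 1 + 1 + 2 + 2 = 7.

7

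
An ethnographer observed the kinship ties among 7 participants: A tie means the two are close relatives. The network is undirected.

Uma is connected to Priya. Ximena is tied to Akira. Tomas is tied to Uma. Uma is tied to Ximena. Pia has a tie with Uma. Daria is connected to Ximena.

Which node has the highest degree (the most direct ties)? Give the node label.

Uma

Degrees — Akira:1, Daria:1, Pia:1, Priya:1, Tomas:1, Uma:4, Ximena:3.
The maximum is 4, attained only by Uma.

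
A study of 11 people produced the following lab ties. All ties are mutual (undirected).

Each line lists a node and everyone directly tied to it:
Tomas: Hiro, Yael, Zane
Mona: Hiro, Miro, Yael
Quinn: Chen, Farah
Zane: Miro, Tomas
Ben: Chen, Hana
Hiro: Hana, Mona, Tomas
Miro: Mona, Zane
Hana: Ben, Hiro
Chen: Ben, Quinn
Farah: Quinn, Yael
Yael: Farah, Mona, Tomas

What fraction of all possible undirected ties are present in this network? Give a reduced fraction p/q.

There are 13 edges and 11 nodes, so the maximum possible is C(11,2) = 55.
Density = 13/55.

13/55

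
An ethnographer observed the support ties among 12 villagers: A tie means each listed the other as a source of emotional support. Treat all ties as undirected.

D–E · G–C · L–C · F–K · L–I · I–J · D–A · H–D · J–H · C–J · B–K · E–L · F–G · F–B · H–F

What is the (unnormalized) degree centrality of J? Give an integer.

3

J is directly tied to C, H, and I. That is 3 neighbors, so the degree of J is 3.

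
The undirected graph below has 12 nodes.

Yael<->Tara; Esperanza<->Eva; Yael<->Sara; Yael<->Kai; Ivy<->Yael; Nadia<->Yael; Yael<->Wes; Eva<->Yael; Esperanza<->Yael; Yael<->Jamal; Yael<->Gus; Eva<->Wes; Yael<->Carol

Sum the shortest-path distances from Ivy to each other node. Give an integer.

21

Distances from Ivy: Carol:2, Esperanza:2, Eva:2, Gus:2, Jamal:2, Kai:2, Nadia:2, Sara:2, Tara:2, Wes:2, Yael:1.
Sum = 2 + 2 + 2 + 2 + 2 + 2 + 2 + 2 + 2 + 2 + 1 = 21.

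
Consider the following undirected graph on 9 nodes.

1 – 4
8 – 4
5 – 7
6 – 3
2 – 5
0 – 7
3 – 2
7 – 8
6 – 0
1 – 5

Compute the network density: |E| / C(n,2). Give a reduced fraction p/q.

5/18

There are 10 edges and 9 nodes, so the maximum possible is C(9,2) = 36.
Density = 10/36 = 5/18.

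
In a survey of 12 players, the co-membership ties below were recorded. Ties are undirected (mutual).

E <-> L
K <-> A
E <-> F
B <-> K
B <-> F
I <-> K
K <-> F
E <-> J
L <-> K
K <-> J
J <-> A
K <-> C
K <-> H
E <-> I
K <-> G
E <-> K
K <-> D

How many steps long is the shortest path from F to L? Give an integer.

2

One shortest route is F – K – L, which uses 2 edges, and F and L are not directly tied, so nothing shorter exists. So d(F,L) = 2.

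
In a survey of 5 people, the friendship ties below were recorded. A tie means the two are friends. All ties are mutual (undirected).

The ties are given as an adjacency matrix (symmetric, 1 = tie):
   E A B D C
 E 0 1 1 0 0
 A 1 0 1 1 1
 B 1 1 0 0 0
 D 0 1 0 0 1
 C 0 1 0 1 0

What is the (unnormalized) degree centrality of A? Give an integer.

4

A is directly tied to B, C, D, and E. That is 4 neighbors, so the degree of A is 4.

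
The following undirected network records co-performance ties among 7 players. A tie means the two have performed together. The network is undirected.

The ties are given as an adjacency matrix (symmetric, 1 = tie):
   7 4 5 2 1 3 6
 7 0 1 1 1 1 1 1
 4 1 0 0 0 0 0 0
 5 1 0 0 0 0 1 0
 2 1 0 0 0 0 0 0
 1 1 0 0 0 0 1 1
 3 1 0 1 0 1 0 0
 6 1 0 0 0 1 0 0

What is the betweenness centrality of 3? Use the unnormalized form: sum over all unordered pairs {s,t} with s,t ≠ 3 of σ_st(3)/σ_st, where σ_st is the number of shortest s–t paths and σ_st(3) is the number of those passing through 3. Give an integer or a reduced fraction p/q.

1/2

Pairs whose geodesics pass through 3 — 5–1: 1/2.
All other pairs contribute 0.
Summing the contributions gives betweenness(3) = 1/2.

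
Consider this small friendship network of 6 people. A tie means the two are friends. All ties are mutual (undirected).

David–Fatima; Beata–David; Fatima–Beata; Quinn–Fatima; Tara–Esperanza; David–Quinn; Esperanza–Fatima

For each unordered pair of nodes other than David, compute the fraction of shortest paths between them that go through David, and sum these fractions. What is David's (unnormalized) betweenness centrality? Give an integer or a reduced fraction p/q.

1/2

Pairs whose geodesics pass through David — Beata–Quinn: 1/2.
All other pairs contribute 0.
Summing the contributions gives betweenness(David) = 1/2.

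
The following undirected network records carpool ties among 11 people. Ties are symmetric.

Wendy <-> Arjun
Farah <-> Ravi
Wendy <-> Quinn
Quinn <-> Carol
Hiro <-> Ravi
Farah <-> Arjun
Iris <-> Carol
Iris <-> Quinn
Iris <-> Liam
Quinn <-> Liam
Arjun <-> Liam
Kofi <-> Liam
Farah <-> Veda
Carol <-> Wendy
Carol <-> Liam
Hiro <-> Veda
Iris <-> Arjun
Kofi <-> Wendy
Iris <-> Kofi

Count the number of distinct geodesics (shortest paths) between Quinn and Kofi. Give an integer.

The shortest distance is 2. The length-2 paths are: Quinn–Liam–Kofi; Quinn–Wendy–Kofi; Quinn–Iris–Kofi.
That gives 3 distinct shortest paths.

3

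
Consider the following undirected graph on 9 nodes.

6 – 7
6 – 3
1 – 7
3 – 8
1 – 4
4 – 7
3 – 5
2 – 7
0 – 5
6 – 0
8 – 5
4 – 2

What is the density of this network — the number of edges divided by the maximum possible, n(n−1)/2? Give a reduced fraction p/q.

There are 12 edges and 9 nodes, so the maximum possible is C(9,2) = 36.
Density = 12/36 = 1/3.

1/3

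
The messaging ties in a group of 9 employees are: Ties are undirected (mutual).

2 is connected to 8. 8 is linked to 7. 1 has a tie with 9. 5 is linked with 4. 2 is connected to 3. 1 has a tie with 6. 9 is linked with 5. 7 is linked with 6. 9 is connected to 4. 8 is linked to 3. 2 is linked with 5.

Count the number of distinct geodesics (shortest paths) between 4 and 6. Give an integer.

The shortest distance is 3, and the only length-3 path is 4–9–1–6. So there is exactly 1 shortest path.

1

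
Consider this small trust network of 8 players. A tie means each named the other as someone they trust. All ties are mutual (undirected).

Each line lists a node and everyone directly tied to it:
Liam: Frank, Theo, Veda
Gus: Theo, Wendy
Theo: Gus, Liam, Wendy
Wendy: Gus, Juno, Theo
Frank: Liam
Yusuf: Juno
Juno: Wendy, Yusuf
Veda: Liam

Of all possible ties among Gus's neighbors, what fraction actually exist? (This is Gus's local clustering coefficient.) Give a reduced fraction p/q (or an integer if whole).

1

Gus's neighbors: Theo and Wendy (k = 2).
Possible neighbor pairs: C(2,2) = 1. Edges among them: Theo–Wendy → e = 1.
Clustering(Gus) = 1/1.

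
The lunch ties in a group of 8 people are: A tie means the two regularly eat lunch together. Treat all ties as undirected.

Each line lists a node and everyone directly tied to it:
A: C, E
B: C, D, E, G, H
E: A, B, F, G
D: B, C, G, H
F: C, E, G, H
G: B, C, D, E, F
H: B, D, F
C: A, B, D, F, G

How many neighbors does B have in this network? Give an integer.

5

B is directly tied to C, D, E, G, and H. That is 5 neighbors, so the degree of B is 5.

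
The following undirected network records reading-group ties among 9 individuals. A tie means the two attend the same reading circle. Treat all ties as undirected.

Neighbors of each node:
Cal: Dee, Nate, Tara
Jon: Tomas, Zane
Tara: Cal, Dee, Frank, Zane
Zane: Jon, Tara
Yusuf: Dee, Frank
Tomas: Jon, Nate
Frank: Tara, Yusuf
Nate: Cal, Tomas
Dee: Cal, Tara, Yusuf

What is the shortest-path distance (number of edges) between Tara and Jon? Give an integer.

2

One shortest route is Tara – Zane – Jon, which uses 2 edges, and Tara and Jon are not directly tied, so nothing shorter exists. So d(Tara,Jon) = 2.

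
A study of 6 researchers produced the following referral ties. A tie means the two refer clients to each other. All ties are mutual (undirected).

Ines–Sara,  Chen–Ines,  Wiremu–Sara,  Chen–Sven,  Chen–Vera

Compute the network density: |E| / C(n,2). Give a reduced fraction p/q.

There are 5 edges and 6 nodes, so the maximum possible is C(6,2) = 15.
Density = 5/15 = 1/3.

1/3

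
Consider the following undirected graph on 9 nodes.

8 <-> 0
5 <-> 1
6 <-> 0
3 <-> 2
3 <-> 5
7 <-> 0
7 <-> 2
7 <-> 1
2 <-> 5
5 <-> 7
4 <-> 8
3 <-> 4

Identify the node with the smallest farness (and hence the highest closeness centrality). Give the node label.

Farness (sum of distances to all others) for each node — 0:14, 1:17, 2:15, 3:16, 4:17, 5:14, 6:21, 7:13, 8:17.
The smallest farness is 13, for 7, so 7 has the highest closeness.

7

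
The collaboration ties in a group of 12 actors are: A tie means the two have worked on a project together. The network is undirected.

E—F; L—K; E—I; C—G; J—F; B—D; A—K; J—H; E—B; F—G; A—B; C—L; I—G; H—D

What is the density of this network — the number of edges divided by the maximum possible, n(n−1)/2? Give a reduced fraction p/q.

7/33

There are 14 edges and 12 nodes, so the maximum possible is C(12,2) = 66.
Density = 14/66 = 7/33.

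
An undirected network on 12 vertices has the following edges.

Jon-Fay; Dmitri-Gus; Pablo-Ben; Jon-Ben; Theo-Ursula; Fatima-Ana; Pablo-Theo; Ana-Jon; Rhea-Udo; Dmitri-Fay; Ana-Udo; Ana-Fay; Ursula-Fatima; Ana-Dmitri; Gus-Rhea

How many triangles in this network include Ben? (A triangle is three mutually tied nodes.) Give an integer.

0

Ben's neighbors are Jon and Pablo, but none of them are tied to each other, so no triangle contains Ben.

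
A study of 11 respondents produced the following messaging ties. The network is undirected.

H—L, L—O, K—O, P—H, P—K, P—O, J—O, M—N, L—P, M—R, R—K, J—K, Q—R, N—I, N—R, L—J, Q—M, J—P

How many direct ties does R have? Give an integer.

R is directly tied to K, M, N, and Q. That is 4 neighbors, so the degree of R is 4.

4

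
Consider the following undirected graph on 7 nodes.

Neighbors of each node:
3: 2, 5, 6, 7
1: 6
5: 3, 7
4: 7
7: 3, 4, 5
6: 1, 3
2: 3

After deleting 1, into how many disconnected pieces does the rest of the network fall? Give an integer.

1's neighbors (6) remain reachable from one another through other ties, so the rest of the network stays in one piece.

1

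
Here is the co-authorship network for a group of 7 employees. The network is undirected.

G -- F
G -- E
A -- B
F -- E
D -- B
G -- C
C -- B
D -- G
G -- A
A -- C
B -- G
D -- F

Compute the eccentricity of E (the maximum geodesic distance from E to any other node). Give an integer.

Distances from E: A:2, B:2, C:2, D:2, F:1, G:1.
The largest is 2 (to D, A, B, and C), so the eccentricity of E is 2.

2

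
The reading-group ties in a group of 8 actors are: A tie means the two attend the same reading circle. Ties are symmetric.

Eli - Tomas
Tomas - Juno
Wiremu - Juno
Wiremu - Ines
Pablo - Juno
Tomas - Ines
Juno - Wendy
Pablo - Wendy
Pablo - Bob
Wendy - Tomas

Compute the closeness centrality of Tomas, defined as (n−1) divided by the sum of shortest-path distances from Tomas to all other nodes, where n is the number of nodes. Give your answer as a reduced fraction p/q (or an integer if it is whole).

7/11

Distances from Tomas: Bob:3, Eli:1, Ines:1, Juno:1, Pablo:2, Wendy:1, Wiremu:2. Sum = 11.
n = 8, so closeness = 7/11.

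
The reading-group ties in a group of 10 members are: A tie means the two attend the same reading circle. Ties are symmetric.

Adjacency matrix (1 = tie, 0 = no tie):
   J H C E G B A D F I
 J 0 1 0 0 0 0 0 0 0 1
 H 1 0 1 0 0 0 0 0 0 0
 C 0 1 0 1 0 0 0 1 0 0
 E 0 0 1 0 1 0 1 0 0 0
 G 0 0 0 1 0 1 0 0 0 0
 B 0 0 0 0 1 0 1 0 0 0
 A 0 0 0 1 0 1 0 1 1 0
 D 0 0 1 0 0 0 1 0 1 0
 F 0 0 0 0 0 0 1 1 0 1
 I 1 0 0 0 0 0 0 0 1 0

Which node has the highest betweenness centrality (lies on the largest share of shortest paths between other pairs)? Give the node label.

A

Unnormalized betweenness of each node: A:11, B:11/6, C:53/6, D:11/3, E:15/2, F:8, G:7/6, H:4, I:4, J:2.
A has the largest value, 11, making it the main broker — the node through which the most shortest paths run.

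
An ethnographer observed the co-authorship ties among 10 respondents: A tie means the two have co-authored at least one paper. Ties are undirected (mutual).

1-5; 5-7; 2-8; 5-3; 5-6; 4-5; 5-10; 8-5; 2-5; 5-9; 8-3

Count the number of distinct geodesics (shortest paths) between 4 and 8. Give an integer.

1

The shortest distance is 2, and the only length-2 path is 4–5–8. So there is exactly 1 shortest path.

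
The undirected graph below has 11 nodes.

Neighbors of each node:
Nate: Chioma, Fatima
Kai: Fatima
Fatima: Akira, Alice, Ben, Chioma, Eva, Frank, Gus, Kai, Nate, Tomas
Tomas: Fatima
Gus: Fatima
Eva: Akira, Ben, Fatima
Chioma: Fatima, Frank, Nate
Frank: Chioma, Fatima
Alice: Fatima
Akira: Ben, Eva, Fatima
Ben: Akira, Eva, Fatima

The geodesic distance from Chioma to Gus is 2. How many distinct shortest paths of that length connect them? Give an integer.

The shortest distance is 2, and the only length-2 path is Chioma–Fatima–Gus. So there is exactly 1 shortest path.

1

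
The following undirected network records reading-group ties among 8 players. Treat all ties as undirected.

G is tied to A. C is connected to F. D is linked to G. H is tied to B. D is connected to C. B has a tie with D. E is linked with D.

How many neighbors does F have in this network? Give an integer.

F is directly tied to C. That is 1 neighbor, so the degree of F is 1.

1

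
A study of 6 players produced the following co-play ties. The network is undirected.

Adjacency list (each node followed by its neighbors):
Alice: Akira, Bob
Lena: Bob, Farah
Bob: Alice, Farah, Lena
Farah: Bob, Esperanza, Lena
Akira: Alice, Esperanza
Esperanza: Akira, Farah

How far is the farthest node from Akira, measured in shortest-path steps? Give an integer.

Distances from Akira: Alice:1, Bob:2, Esperanza:1, Farah:2, Lena:3.
The largest is 3 (to Lena), so the eccentricity of Akira is 3.

3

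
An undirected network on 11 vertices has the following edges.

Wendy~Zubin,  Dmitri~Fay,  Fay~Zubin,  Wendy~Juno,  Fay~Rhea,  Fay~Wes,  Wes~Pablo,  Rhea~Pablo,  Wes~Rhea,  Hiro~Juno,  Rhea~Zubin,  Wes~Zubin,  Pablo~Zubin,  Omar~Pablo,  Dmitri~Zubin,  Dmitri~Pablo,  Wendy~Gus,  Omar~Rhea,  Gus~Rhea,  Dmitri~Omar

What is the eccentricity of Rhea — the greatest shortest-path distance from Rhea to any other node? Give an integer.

4

Distances from Rhea: Dmitri:2, Fay:1, Gus:1, Hiro:4, Juno:3, Omar:1, Pablo:1, Wendy:2, Wes:1, Zubin:1.
The largest is 4 (to Hiro), so the eccentricity of Rhea is 4.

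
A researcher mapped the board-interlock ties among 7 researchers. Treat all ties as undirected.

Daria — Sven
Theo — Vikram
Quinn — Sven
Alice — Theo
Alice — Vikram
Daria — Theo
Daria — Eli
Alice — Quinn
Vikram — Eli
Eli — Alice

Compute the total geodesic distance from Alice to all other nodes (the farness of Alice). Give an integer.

Distances from Alice: Daria:2, Eli:1, Quinn:1, Sven:2, Theo:1, Vikram:1.
Sum = 2 + 1 + 1 + 2 + 1 + 1 = 8.

8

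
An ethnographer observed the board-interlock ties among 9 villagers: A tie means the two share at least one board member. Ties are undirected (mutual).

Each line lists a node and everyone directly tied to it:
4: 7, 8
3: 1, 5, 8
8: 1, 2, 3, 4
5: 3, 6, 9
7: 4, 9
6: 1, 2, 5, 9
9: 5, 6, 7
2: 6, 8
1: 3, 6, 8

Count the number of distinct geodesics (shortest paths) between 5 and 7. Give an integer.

The shortest distance is 2, and the only length-2 path is 5–9–7. So there is exactly 1 shortest path.

1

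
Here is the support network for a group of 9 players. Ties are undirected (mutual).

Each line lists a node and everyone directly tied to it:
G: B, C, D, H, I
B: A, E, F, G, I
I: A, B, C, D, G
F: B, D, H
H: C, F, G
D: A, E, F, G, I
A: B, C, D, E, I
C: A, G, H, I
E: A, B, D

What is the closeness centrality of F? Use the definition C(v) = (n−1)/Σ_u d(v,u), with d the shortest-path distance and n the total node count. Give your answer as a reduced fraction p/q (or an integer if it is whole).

8/13

Distances from F: A:2, B:1, C:2, D:1, E:2, G:2, H:1, I:2. Sum = 13.
n = 9, so closeness = 8/13.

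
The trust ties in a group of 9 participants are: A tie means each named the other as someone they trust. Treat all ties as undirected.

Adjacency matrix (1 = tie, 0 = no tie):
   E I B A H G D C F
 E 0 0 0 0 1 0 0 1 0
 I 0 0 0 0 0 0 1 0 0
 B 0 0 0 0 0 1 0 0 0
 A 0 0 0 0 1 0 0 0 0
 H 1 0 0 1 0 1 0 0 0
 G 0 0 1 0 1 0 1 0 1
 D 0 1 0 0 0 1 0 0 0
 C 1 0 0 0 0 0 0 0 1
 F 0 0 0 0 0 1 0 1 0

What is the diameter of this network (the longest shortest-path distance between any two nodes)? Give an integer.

4

Eccentricity of each node (its greatest distance to any other): A:4, B:3, C:4, D:3, E:4, F:3, G:2, H:3, I:4.
The maximum eccentricity is 4, realized for instance by the pair E–I via E – H – G – D – I. So the diameter is 4.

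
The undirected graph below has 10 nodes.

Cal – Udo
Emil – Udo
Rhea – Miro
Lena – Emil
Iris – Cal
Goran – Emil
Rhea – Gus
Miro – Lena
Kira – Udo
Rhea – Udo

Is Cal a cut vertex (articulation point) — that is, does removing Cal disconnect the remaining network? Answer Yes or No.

Removing Cal leaves {Emil, Goran, Gus, Kira, Lena, Miro, Rhea, and Udo} with no path to {Iris}, so the network splits into 2 components. Cal is a cut vertex.

Yes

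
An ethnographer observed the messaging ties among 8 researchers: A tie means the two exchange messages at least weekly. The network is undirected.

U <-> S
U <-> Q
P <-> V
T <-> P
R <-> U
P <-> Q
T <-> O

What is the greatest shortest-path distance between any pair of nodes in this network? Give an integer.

5

Eccentricity of each node (its greatest distance to any other): O:5, P:3, Q:3, R:5, S:5, T:4, U:4, V:4.
The maximum eccentricity is 5, realized for instance by the pair S–O via S – U – Q – P – T – O. So the diameter is 5.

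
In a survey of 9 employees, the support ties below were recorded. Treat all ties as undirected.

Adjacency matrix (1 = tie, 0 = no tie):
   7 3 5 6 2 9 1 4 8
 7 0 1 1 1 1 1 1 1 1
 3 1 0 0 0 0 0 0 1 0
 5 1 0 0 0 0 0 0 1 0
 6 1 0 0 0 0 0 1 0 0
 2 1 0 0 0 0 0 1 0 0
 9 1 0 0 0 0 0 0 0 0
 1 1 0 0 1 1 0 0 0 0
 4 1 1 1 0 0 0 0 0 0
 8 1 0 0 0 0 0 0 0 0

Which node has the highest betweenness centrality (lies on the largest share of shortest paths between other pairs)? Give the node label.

Unnormalized betweenness of each node: 1:1/2, 2:0, 3:0, 4:1/2, 5:0, 6:0, 7:23, 8:0, 9:0.
7 has the largest value, 23, making it the main broker — the node through which the most shortest paths run.

7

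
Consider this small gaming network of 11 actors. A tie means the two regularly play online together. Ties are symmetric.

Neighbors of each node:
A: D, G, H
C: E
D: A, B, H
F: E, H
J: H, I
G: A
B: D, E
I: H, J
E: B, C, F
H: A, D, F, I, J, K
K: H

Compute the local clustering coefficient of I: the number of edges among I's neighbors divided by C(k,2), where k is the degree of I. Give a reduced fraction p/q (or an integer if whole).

I's neighbors: H and J (k = 2).
Possible neighbor pairs: C(2,2) = 1. Edges among them: H–J → e = 1.
Clustering(I) = 1/1.

1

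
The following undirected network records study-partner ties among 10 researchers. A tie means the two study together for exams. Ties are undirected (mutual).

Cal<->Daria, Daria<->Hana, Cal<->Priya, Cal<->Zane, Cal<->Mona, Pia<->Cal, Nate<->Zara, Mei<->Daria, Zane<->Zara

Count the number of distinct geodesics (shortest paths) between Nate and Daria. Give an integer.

1

The shortest distance is 4, and the only length-4 path is Nate–Zara–Zane–Cal–Daria. So there is exactly 1 shortest path.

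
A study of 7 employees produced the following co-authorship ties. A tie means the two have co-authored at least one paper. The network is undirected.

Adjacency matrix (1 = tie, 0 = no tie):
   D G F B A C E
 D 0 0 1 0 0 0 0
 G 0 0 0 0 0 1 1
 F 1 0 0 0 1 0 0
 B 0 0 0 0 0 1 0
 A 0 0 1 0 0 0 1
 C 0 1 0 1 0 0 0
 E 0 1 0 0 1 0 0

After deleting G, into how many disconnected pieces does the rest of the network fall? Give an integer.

2

Without G, the remaining ties split the others into: {A, D, E, F}; {B, C}.
That's 2 separate components.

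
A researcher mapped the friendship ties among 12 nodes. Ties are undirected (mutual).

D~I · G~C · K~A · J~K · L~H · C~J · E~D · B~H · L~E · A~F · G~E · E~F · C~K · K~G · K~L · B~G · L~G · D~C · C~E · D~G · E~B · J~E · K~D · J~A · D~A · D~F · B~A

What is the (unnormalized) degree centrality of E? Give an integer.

7

E is directly tied to B, C, D, F, G, J, and L. That is 7 neighbors, so the degree of E is 7.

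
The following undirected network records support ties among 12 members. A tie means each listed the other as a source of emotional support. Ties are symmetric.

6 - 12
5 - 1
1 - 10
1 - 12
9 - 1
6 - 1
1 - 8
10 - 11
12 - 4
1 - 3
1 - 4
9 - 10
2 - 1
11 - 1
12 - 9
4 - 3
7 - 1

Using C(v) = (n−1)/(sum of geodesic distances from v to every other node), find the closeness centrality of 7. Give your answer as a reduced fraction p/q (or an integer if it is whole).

11/21

Distances from 7: 1:1, 2:2, 3:2, 4:2, 5:2, 6:2, 8:2, 9:2, 10:2, 11:2, 12:2. Sum = 21.
n = 12, so closeness = 11/21.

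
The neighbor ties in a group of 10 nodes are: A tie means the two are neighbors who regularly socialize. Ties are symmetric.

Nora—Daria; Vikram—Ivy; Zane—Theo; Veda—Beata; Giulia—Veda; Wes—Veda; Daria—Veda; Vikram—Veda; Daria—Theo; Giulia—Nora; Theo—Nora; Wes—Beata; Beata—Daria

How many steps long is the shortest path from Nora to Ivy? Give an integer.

4

One shortest route is Nora – Daria – Veda – Vikram – Ivy, which uses 4 edges, and at distance 3 from Nora we only reach {Vikram, Wes}, which does not include Ivy. So d(Nora,Ivy) = 4.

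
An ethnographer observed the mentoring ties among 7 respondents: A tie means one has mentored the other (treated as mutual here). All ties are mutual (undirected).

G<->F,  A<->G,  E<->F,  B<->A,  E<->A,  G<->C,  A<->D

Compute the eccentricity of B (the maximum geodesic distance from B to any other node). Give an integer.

Distances from B: A:1, C:3, D:2, E:2, F:3, G:2.
The largest is 3 (to C and F), so the eccentricity of B is 3.

3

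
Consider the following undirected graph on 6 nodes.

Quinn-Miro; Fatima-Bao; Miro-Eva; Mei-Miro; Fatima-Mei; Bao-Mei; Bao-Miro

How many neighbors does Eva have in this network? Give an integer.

1

Eva is directly tied to Miro. That is 1 neighbor, so the degree of Eva is 1.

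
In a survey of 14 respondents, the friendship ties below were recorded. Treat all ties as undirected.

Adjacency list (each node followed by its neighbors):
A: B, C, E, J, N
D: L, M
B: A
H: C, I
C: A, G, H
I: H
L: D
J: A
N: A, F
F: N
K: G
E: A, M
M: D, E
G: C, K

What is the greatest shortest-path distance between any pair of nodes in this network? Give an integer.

Eccentricity of each node (its greatest distance to any other): A:4, B:5, C:5, D:6, E:4, F:6, G:6, H:6, I:7, J:5, K:7, L:7, M:5, N:5.
The maximum eccentricity is 7, realized for instance by the pair I–L via I – H – C – A – E – M – D – L. So the diameter is 7.

7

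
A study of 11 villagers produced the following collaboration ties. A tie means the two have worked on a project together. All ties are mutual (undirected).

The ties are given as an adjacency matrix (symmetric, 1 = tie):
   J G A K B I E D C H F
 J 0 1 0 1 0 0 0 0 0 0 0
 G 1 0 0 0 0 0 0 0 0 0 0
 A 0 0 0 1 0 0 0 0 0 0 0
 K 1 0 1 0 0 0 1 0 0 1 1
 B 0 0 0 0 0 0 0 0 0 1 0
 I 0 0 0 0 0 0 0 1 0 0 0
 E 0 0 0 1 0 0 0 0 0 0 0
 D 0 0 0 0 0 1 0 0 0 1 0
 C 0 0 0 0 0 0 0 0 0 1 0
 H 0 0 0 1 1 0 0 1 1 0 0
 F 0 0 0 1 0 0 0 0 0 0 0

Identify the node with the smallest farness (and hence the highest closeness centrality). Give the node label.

Farness (sum of distances to all others) for each node — A:25, B:26, C:26, D:24, E:25, F:25, G:32, H:17, I:33, J:23, K:16.
The smallest farness is 16, for K, so K has the highest closeness.

K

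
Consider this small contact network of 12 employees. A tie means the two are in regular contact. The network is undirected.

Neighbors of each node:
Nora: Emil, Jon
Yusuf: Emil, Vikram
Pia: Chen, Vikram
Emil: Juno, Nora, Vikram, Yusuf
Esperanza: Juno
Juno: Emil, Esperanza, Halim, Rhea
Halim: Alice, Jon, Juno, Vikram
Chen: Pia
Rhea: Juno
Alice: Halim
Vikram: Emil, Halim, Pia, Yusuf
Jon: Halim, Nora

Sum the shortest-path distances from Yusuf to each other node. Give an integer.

25

Distances from Yusuf: Alice:3, Chen:3, Emil:1, Esperanza:3, Halim:2, Jon:3, Juno:2, Nora:2, Pia:2, Rhea:3, Vikram:1.
Sum = 3 + 3 + 1 + 3 + 2 + 3 + 2 + 2 + 2 + 3 + 1 = 25.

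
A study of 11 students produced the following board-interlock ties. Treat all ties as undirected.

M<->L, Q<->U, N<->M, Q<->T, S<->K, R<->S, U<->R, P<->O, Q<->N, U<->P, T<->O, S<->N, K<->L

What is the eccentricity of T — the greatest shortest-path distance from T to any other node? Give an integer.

Distances from T: K:4, L:4, M:3, N:2, O:1, P:2, Q:1, R:3, S:3, U:2.
The largest is 4 (to L and K), so the eccentricity of T is 4.

4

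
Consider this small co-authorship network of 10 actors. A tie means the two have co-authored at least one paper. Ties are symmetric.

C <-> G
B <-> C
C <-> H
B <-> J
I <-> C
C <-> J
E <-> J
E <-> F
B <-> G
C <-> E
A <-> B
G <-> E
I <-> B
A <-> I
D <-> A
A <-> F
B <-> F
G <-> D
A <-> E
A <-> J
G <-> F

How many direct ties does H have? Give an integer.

H is directly tied to C. That is 1 neighbor, so the degree of H is 1.

1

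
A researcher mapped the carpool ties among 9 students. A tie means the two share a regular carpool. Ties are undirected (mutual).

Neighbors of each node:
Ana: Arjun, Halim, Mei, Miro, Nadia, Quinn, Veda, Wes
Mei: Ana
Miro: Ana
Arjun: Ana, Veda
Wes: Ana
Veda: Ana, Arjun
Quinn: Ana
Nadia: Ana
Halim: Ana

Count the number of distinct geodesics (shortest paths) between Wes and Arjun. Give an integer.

The shortest distance is 2, and the only length-2 path is Wes–Ana–Arjun. So there is exactly 1 shortest path.

1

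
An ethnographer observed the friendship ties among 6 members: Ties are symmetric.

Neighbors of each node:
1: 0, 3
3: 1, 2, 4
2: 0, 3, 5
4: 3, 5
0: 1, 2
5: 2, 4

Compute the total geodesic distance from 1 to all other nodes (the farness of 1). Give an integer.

9

Distances from 1: 0:1, 2:2, 3:1, 4:2, 5:3.
Sum = 1 + 2 + 1 + 2 + 3 = 9.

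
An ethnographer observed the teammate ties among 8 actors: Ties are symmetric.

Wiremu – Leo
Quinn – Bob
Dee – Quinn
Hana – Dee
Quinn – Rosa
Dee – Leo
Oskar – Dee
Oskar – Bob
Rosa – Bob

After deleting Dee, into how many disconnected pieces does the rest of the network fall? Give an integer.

Without Dee, the remaining ties split the others into: {Bob, Oskar, Quinn, Rosa}; {Leo, Wiremu}; {Hana}.
That's 3 separate components.

3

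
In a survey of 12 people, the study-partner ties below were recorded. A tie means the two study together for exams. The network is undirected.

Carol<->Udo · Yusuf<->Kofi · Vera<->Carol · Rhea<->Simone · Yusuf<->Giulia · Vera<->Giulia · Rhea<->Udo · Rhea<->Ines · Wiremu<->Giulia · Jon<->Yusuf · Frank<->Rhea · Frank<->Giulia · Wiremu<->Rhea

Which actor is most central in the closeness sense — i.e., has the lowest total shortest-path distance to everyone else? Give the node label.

Giulia

Farness (sum of distances to all others) for each node — Carol:29, Frank:23, Giulia:21, Ines:33, Jon:37, Kofi:37, Rhea:23, Simone:33, Udo:29, Vera:27, Wiremu:23, Yusuf:27.
The smallest farness is 21, for Giulia, so Giulia has the highest closeness.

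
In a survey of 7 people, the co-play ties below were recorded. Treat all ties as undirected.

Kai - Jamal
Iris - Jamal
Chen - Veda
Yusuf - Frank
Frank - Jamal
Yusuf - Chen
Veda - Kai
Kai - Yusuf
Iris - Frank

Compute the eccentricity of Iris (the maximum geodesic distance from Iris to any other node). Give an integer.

3

Distances from Iris: Chen:3, Frank:1, Jamal:1, Kai:2, Veda:3, Yusuf:2.
The largest is 3 (to Veda and Chen), so the eccentricity of Iris is 3.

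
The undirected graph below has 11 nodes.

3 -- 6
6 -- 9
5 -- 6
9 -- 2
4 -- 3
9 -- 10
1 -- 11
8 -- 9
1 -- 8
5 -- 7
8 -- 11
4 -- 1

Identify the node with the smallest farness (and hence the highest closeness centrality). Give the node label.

9

Farness (sum of distances to all others) for each node — 1:25, 2:27, 3:23, 4:26, 5:26, 6:19, 7:35, 8:21, 9:18, 10:27, 11:27.
The smallest farness is 18, for 9, so 9 has the highest closeness.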